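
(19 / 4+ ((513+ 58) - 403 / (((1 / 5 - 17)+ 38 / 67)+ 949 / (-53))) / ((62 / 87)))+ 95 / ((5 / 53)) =1580568767 / 863908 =1829.56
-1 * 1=-1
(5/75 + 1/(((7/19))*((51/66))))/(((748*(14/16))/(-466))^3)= -5172263301952/4003659732765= -1.29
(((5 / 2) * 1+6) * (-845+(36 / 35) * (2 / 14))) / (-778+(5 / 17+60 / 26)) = 777657673 / 83967870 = 9.26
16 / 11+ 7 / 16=333 / 176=1.89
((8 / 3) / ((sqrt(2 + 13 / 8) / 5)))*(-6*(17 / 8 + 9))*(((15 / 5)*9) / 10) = -4806*sqrt(58) / 29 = -1262.12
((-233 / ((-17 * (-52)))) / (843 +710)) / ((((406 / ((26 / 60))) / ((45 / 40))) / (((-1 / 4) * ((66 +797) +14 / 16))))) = 4830789 / 109760573440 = 0.00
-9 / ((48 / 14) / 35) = -735 / 8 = -91.88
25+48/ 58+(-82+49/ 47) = -75142/ 1363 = -55.13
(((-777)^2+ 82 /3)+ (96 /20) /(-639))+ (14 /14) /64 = 41152032233 /68160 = 603756.34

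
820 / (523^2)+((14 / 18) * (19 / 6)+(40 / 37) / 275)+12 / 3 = 194472673063 / 30058101810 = 6.47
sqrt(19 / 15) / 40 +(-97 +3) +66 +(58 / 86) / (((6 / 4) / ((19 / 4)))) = -6673 / 258 +sqrt(285) / 600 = -25.84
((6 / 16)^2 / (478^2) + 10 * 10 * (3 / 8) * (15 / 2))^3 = 69564056288694928990877016729 / 3126851826478980530176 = 22247314.60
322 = 322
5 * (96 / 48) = 10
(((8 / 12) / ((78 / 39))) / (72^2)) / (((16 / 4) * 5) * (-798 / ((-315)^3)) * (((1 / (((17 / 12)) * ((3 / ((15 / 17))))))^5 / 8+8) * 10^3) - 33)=-98783701122001 / 44421629760223146176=-0.00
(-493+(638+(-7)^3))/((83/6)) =-1188/83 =-14.31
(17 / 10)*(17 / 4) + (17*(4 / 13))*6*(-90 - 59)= -2427923 / 520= -4669.08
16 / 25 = 0.64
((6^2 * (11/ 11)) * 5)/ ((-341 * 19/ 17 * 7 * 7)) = -3060/ 317471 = -0.01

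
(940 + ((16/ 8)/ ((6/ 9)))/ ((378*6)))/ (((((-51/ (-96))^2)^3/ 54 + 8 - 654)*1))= -381522481774592/ 262194699555929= -1.46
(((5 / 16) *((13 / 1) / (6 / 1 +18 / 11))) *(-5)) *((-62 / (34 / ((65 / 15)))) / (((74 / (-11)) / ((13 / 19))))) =-206023675 / 96372864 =-2.14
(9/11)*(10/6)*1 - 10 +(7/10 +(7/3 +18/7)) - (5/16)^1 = -61799/18480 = -3.34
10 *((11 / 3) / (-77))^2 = 10 / 441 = 0.02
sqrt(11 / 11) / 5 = 1 / 5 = 0.20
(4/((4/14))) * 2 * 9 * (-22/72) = -77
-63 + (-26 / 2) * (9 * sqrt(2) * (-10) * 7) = -63 + 8190 * sqrt(2) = 11519.41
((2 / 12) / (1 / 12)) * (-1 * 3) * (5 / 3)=-10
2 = 2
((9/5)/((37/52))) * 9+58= 14942/185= 80.77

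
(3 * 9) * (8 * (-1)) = -216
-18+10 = -8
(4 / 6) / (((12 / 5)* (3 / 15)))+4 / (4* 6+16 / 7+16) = 494 / 333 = 1.48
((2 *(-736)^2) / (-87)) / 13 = -1083392 / 1131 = -957.91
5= 5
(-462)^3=-98611128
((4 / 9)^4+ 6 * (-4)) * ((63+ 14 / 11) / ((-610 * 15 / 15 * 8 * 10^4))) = 13893257 / 440243100000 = 0.00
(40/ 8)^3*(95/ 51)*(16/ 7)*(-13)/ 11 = -2470000/ 3927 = -628.98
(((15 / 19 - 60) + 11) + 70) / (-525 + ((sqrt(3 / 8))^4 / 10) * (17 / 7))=-618240 / 14895031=-0.04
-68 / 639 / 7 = -0.02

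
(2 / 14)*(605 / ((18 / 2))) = 605 / 63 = 9.60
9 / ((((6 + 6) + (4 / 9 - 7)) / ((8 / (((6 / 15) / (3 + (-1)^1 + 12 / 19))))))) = 81000 / 931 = 87.00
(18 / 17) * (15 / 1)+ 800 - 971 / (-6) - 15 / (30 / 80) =95647 / 102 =937.72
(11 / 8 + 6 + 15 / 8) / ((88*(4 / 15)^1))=555 / 1408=0.39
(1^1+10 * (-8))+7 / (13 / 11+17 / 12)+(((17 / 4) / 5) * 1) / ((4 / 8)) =-36557 / 490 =-74.61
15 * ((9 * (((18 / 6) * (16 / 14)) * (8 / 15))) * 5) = 8640 / 7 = 1234.29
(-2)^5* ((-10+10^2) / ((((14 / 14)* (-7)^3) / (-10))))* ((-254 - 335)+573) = 460800 / 343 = 1343.44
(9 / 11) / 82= 9 / 902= 0.01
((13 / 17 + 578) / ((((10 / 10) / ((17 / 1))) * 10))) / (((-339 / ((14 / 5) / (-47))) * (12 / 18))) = 68873 / 265550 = 0.26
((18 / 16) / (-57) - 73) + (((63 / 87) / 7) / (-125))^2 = -145847795507 / 1997375000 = -73.02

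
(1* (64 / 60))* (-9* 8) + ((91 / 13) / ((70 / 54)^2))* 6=-9066 / 175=-51.81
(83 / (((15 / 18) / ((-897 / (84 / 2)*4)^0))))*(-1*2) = -996 / 5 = -199.20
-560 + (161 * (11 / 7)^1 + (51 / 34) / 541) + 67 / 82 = -6791382 / 22181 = -306.18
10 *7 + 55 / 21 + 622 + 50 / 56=58423 / 84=695.51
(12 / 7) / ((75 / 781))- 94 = -13326 / 175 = -76.15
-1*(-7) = 7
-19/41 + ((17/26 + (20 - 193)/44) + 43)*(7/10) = 27.34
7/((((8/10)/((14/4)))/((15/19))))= 24.18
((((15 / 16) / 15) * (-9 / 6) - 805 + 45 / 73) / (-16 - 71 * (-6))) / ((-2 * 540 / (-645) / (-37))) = 2989901069 / 68958720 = 43.36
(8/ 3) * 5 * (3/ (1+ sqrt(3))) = -20+ 20 * sqrt(3) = 14.64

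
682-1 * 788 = -106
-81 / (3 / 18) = -486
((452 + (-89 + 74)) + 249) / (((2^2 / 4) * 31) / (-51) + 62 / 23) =804678 / 2449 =328.57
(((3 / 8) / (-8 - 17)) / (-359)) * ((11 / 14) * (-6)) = -99 / 502600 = -0.00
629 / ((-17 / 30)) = -1110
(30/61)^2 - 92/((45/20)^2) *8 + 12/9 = -43343728/301401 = -143.81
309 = 309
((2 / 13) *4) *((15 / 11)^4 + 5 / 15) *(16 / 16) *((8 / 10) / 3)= 5328512 / 8564985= 0.62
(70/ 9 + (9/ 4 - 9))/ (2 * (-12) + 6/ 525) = -6475/ 151128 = -0.04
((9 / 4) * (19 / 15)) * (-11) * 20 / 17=-627 / 17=-36.88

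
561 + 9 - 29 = 541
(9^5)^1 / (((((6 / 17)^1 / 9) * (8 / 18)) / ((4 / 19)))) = 27103491 / 38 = 713249.76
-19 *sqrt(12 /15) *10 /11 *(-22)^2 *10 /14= -16720 *sqrt(5) /7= -5341.01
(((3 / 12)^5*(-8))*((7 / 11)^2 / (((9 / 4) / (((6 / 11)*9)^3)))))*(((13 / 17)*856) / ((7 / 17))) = -42589638 / 161051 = -264.45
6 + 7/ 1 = 13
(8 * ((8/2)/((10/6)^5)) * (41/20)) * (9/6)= 119556/15625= 7.65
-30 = -30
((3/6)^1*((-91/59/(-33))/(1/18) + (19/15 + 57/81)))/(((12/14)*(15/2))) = 862204/3942675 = 0.22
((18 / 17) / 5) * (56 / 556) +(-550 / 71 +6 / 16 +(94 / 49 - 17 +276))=83382125019 / 328835080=253.57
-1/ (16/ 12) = -3/ 4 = -0.75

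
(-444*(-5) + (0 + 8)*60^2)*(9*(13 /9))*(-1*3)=-1209780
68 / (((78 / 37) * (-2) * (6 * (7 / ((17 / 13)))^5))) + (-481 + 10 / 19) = -13330504287836893 / 27744469171146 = -480.47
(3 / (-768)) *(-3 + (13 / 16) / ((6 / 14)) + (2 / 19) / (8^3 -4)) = 127865 / 29650944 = 0.00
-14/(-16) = 7/8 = 0.88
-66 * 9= -594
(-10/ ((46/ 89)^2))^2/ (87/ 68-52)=-26665452425/ 965171609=-27.63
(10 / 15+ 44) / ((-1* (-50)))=67 / 75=0.89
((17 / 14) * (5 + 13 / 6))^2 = 534361 / 7056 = 75.73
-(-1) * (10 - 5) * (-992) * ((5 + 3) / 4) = -9920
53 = 53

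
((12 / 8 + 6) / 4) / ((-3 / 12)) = -15 / 2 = -7.50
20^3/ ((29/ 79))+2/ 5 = 3160058/ 145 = 21793.50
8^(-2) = 1/64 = 0.02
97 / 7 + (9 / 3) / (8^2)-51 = -16619 / 448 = -37.10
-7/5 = -1.40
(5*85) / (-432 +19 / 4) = -1700 / 1709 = -0.99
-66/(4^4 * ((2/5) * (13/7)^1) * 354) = -385/392704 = -0.00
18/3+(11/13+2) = 115/13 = 8.85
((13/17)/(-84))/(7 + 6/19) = -247/198492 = -0.00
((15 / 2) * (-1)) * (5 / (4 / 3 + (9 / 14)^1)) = -1575 / 83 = -18.98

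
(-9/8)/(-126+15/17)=51/5672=0.01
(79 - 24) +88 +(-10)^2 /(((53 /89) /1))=16479 /53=310.92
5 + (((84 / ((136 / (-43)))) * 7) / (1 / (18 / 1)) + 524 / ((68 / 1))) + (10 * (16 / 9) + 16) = -504889 / 153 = -3299.93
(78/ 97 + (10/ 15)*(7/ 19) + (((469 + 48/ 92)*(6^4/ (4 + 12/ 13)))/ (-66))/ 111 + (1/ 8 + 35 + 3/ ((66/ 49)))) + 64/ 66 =1552714071/ 69009292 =22.50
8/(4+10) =4/7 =0.57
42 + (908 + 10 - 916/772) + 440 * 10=1034251/193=5358.81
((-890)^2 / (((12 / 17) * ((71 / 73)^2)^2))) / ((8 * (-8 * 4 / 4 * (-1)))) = 95600548458425 / 4879042752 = 19594.12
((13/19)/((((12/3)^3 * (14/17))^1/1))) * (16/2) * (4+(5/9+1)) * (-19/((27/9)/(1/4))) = -0.91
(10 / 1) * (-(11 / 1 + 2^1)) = -130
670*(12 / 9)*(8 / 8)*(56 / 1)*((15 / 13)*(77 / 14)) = 4127200 / 13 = 317476.92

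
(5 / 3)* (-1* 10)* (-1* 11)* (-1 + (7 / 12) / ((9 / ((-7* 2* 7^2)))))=-675125 / 81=-8334.88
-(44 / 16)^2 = -121 / 16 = -7.56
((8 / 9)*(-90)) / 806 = -40 / 403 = -0.10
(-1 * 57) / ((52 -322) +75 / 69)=1311 / 6185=0.21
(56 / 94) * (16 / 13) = 448 / 611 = 0.73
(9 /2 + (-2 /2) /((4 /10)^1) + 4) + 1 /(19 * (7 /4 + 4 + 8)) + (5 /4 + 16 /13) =461053 /54340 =8.48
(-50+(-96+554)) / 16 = 51 / 2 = 25.50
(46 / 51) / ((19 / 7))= 322 / 969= 0.33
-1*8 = -8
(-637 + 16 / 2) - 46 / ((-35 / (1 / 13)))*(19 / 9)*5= -627.93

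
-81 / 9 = -9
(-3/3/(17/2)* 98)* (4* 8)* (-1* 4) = 25088/17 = 1475.76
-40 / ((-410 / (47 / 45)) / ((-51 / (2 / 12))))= -6392 / 205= -31.18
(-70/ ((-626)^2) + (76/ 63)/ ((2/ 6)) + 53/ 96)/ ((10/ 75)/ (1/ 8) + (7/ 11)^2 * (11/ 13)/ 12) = 196335673105/ 51554422808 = 3.81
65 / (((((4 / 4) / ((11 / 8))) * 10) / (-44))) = -1573 / 4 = -393.25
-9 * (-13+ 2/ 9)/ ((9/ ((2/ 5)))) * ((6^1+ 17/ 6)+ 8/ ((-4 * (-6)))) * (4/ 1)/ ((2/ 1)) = 2530/ 27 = 93.70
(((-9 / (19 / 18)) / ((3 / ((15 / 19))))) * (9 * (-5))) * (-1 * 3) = -109350 / 361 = -302.91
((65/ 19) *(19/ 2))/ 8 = 65/ 16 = 4.06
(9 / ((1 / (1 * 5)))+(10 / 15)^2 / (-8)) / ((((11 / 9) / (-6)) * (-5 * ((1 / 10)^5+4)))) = 11.03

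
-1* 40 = -40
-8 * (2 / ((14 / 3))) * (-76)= 1824 / 7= 260.57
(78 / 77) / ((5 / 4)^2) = 1248 / 1925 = 0.65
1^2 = 1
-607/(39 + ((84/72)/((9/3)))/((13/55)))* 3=-426114/9511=-44.80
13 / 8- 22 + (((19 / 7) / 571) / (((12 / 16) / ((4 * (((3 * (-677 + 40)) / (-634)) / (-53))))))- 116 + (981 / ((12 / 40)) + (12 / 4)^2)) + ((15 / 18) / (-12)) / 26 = 56437670172415 / 17958790512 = 3142.62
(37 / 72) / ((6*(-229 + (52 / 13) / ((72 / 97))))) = -37 / 96600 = -0.00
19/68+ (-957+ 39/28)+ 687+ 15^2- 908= -113208/119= -951.33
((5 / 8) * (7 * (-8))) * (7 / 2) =-245 / 2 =-122.50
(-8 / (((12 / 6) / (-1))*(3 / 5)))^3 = 8000 / 27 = 296.30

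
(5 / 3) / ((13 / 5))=25 / 39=0.64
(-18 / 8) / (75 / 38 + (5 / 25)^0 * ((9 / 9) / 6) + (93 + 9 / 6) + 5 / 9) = -1539 / 66482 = -0.02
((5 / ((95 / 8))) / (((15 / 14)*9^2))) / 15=0.00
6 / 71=0.08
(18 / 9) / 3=2 / 3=0.67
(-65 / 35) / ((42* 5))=-13 / 1470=-0.01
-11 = -11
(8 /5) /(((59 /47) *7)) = 376 /2065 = 0.18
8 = 8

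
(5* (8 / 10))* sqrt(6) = 4* sqrt(6) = 9.80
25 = 25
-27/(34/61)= -1647/34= -48.44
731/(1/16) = 11696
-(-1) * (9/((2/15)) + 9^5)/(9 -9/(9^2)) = 1064097/160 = 6650.61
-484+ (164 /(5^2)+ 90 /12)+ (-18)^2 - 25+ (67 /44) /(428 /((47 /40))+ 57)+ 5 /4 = -923895704 /5444725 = -169.69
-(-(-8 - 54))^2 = -3844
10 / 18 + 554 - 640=-769 / 9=-85.44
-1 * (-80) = 80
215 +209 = 424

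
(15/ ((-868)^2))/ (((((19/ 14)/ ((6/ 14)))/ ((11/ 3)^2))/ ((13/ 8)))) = 7865/ 57260224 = 0.00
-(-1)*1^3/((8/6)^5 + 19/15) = 1215/6659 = 0.18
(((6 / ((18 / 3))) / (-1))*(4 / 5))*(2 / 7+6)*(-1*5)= 176 / 7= 25.14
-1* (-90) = 90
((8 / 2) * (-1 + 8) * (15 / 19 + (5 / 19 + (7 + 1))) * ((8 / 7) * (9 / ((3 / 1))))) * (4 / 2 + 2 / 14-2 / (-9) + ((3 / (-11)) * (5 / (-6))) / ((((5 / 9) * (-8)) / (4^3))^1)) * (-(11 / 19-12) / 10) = -53661248 / 59565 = -900.89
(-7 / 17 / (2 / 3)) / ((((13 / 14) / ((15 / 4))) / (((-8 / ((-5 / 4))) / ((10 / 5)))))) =-1764 / 221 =-7.98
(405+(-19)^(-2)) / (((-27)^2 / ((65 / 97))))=9503390 / 25527393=0.37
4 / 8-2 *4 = -15 / 2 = -7.50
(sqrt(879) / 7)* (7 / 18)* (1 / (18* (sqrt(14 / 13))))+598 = sqrt(159978) / 4536+598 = 598.09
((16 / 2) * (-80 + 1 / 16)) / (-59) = 1279 / 118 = 10.84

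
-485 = -485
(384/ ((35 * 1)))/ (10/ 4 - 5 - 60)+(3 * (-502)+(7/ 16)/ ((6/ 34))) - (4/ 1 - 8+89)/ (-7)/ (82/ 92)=-12829525799/ 8610000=-1490.07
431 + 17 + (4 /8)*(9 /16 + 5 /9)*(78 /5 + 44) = 346549 /720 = 481.32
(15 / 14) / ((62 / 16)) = 60 / 217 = 0.28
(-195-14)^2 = 43681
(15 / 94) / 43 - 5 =-20195 / 4042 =-5.00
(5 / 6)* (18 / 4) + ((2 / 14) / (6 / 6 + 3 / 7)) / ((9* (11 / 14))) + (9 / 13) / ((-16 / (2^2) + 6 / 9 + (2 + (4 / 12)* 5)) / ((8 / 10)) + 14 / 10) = 11630101 / 2805660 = 4.15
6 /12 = 1 /2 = 0.50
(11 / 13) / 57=11 / 741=0.01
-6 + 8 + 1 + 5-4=4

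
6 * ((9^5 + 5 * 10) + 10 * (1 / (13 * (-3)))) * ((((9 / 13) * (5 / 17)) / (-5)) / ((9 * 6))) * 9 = -2406.74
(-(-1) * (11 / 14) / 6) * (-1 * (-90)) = 165 / 14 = 11.79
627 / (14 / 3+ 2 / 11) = 20691 / 160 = 129.32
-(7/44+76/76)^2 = -2601/1936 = -1.34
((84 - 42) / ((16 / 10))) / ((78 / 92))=805 / 26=30.96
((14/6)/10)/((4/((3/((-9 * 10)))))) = -7/3600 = -0.00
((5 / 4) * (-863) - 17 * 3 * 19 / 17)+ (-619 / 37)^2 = -4686723 / 5476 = -855.87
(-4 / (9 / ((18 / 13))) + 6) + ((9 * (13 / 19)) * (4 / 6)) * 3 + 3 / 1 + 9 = 7336 / 247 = 29.70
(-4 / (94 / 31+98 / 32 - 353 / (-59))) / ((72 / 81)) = -43896 / 117815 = -0.37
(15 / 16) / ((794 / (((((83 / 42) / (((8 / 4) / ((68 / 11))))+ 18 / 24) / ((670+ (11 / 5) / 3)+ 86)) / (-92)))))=-475275 / 4086139154944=-0.00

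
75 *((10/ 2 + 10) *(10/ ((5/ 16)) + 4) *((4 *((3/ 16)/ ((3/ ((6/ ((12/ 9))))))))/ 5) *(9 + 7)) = 145800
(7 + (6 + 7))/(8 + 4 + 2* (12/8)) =1.33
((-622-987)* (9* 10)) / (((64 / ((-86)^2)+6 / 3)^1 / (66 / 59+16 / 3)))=-16987484110 / 36521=-465142.91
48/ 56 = 0.86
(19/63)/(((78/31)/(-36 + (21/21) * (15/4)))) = -25327/6552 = -3.87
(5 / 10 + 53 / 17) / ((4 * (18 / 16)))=41 / 51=0.80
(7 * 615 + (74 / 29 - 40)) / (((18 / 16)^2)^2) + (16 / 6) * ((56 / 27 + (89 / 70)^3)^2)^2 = 275147745650050368442705361225069 / 79994624186329720875000000000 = 3439.58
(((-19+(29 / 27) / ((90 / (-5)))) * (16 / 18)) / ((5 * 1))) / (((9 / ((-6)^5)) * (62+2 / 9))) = 74104 / 1575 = 47.05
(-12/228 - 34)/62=-647/1178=-0.55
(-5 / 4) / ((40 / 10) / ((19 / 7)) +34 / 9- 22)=855 / 11456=0.07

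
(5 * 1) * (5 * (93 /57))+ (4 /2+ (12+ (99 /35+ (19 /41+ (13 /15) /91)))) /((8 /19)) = 53579363 /654360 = 81.88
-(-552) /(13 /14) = 7728 /13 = 594.46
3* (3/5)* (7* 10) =126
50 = 50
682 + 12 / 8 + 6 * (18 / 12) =1385 / 2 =692.50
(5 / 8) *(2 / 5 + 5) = 3.38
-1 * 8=-8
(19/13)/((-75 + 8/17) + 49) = -323/5642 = -0.06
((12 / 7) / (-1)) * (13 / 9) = -52 / 21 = -2.48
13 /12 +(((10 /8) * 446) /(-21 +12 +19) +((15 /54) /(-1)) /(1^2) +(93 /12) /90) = 6797 /120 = 56.64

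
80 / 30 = 8 / 3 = 2.67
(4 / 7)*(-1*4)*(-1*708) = 11328 / 7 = 1618.29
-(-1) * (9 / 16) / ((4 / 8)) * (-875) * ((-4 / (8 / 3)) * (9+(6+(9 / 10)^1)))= 751275 / 32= 23477.34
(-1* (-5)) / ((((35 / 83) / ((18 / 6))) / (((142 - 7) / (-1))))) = -33615 / 7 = -4802.14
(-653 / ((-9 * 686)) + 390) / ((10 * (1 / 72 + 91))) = 4817026 / 11238395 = 0.43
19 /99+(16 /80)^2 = 574 /2475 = 0.23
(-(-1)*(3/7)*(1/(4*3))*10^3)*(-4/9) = -1000/63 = -15.87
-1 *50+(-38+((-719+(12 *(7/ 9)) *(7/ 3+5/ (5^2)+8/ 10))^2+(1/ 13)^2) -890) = 6464125528/ 13689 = 472213.13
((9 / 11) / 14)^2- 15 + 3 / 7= -345495 / 23716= -14.57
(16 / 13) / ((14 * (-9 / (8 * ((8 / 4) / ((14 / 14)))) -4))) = -128 / 6643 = -0.02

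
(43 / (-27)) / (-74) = 43 / 1998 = 0.02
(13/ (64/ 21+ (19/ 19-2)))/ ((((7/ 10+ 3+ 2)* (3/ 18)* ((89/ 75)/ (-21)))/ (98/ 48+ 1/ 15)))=-249.34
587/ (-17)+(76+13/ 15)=10796/ 255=42.34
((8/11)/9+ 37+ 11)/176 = 595/2178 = 0.27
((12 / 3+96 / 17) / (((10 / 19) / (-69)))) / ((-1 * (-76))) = -16.64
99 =99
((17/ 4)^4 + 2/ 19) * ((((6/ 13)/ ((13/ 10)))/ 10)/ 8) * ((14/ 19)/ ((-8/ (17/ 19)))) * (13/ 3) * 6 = -566705727/ 182614016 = -3.10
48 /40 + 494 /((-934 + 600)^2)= 1.20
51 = 51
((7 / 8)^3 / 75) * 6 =343 / 6400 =0.05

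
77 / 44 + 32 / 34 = 183 / 68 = 2.69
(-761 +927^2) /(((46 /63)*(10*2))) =6761223 /115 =58793.24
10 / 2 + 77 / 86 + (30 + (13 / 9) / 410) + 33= 5466092 / 79335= 68.90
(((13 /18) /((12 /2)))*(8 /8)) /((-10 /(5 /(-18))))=13 /3888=0.00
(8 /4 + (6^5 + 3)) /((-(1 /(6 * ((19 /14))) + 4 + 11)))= -443517 /862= -514.52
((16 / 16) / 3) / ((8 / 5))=5 / 24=0.21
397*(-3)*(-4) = 4764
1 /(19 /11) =11 /19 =0.58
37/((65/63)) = 2331/65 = 35.86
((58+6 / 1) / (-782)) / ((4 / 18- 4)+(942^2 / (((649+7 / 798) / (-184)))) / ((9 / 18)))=10654128 / 65500860813605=0.00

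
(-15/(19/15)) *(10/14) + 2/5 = -5359/665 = -8.06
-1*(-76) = 76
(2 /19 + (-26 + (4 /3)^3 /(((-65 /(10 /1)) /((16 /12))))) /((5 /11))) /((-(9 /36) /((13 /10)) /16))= 37238272 /7695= 4839.28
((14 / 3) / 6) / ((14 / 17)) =17 / 18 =0.94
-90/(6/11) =-165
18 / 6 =3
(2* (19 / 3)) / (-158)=-19 / 237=-0.08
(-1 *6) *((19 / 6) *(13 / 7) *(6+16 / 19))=-1690 / 7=-241.43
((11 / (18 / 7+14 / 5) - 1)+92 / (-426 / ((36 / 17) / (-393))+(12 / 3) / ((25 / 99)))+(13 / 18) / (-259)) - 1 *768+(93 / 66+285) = -9158664393469615 / 19058924428236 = -480.54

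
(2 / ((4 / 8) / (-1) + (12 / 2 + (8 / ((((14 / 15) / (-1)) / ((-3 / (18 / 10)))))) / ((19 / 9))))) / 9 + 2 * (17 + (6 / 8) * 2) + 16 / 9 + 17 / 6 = 815017 / 19578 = 41.63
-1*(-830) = 830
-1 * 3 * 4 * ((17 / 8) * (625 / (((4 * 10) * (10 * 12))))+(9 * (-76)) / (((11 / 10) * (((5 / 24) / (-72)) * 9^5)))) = -5359411 / 114048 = -46.99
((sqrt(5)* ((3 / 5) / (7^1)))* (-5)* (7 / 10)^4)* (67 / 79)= -68943* sqrt(5) / 790000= -0.20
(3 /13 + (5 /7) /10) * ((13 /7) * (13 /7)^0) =55 /98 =0.56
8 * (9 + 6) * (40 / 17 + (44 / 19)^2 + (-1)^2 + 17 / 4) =9548550 / 6137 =1555.90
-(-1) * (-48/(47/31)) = -1488/47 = -31.66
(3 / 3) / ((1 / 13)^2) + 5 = 174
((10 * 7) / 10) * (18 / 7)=18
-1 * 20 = -20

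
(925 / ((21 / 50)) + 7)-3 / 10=463907 / 210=2209.08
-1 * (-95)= 95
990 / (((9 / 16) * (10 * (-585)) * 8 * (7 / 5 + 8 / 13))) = -22 / 1179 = -0.02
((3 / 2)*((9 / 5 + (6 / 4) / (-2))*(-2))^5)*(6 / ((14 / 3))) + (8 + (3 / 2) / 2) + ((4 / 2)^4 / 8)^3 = -62.01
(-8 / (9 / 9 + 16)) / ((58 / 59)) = -236 / 493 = -0.48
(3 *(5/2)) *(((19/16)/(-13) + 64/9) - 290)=-2648695/1248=-2122.35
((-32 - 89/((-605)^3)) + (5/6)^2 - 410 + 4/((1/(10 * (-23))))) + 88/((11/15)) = -9895718297671/7972024500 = -1241.31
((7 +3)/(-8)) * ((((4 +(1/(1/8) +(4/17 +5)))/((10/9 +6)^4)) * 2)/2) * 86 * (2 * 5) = -7.25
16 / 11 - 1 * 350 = -3834 / 11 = -348.55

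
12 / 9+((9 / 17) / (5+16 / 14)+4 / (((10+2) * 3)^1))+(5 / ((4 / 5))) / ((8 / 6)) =654545 / 105264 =6.22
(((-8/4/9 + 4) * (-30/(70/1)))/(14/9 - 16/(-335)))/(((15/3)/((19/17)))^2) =-72561/1438115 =-0.05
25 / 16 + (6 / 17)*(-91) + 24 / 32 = -8107 / 272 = -29.81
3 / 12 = 1 / 4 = 0.25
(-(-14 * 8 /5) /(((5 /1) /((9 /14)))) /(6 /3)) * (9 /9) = 36 /25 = 1.44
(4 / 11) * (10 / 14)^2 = 100 / 539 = 0.19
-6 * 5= -30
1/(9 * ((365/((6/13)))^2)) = 4/22515025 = 0.00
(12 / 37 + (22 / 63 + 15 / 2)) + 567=575.17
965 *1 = 965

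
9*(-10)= -90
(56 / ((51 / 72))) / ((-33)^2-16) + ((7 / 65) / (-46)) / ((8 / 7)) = 31254671 / 436324720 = 0.07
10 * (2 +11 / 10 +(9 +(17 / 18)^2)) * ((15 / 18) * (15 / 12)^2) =2630875 / 15552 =169.17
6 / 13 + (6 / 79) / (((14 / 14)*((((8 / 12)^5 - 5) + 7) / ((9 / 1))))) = 208059 / 265993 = 0.78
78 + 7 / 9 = 709 / 9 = 78.78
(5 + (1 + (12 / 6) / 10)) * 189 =5859 / 5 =1171.80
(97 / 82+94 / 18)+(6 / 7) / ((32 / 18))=142319 / 20664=6.89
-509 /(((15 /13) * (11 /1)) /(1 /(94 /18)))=-19851 /2585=-7.68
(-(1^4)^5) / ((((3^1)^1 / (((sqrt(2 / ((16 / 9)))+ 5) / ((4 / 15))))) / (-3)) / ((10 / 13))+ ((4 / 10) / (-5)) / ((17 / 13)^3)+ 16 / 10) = -19341009188025 / 28846460761438+ 70602389325 * sqrt(2) / 14423230380719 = -0.66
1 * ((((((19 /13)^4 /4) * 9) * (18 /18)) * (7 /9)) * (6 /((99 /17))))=15508199 /1885026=8.23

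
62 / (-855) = -62 / 855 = -0.07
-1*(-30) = 30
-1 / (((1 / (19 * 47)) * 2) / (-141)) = 125913 / 2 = 62956.50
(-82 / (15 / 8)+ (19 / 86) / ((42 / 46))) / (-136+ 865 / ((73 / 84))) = -9556357 / 188823320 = -0.05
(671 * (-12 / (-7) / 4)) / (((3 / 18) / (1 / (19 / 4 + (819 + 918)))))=0.99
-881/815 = -1.08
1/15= 0.07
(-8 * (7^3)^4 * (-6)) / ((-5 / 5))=-664381785648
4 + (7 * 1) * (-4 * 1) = -24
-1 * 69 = -69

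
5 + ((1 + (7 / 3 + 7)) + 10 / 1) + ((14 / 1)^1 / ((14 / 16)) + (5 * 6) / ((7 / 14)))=304 / 3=101.33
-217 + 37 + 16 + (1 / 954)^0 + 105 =-58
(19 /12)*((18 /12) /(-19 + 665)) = 1 /272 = 0.00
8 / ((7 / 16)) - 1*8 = 72 / 7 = 10.29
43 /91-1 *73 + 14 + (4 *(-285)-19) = -110795 /91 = -1217.53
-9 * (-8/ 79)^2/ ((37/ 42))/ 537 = -8064/ 41334143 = -0.00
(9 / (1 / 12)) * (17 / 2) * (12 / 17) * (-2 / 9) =-144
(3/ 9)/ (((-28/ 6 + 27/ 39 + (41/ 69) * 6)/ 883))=-264017/ 367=-719.39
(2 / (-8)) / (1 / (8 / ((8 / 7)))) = -7 / 4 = -1.75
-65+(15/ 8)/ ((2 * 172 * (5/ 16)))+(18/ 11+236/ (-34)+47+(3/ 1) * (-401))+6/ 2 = -39345815/ 32164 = -1223.29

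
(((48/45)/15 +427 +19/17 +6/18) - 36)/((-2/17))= -1501397/450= -3336.44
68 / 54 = 34 / 27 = 1.26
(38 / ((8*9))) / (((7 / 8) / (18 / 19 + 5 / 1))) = 226 / 63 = 3.59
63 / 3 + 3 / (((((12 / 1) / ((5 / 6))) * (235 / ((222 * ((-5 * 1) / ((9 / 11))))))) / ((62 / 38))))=612023 / 32148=19.04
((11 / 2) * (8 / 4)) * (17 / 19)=187 / 19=9.84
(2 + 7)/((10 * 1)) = 9/10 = 0.90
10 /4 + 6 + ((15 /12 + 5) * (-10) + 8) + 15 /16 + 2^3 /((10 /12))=-2837 /80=-35.46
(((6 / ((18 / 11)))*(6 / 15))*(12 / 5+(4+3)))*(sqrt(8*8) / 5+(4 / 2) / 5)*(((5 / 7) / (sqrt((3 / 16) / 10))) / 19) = 8272*sqrt(30) / 5985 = 7.57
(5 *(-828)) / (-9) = 460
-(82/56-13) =323/28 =11.54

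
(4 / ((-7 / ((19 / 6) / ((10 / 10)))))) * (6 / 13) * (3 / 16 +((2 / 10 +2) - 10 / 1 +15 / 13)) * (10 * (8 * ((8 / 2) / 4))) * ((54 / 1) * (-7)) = -27566568 / 169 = -163115.79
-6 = -6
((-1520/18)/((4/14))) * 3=-2660/3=-886.67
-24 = -24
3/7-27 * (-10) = 1893/7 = 270.43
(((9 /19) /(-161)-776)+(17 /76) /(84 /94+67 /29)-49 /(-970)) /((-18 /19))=2234178707179 /2727977560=818.99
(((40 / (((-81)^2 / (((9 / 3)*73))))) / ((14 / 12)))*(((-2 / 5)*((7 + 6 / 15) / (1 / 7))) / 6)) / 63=-43216 / 688905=-0.06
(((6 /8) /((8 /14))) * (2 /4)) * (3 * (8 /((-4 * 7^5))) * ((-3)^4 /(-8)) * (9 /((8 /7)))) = 6561 /351232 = 0.02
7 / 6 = 1.17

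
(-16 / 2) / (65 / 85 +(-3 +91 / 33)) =-4488 / 293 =-15.32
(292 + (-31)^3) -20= -29519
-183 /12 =-15.25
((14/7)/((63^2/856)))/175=0.00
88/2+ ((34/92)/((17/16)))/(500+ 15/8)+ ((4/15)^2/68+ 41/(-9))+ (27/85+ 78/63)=6758586224/164835825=41.00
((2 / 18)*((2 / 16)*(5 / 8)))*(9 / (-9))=-5 / 576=-0.01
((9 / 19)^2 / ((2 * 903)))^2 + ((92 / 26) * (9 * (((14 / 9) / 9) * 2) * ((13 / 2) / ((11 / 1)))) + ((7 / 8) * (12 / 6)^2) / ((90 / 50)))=39506934505837 / 4675656316716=8.45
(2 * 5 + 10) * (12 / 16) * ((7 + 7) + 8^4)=61650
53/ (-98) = -53/ 98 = -0.54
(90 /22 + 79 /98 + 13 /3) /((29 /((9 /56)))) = 89553 /1750672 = 0.05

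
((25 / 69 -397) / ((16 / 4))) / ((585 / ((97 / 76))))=-0.22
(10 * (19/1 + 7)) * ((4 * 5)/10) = 520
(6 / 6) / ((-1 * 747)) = -1 / 747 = -0.00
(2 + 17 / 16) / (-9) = -49 / 144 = -0.34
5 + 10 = 15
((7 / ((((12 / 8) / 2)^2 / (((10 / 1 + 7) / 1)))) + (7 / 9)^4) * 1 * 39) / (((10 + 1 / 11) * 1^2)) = 198829631 / 242757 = 819.05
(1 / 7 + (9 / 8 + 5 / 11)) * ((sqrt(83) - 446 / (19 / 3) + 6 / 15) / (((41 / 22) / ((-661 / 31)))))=1166296823 / 845215 - 701321 * sqrt(83) / 35588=1200.35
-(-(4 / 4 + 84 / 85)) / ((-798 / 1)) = -169 / 67830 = -0.00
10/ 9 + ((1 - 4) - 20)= -197/ 9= -21.89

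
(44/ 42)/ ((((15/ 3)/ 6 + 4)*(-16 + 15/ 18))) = -264/ 18473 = -0.01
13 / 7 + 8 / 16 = 33 / 14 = 2.36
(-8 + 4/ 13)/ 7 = -100/ 91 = -1.10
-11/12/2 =-11/24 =-0.46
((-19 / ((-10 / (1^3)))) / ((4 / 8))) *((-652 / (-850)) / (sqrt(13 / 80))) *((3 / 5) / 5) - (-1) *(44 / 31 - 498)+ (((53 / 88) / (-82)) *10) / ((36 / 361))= -2002461487 / 4026528+ 74328 *sqrt(65) / 690625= -496.45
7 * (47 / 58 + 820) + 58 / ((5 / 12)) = 1706613 / 290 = 5884.87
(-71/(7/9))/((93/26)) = -25.52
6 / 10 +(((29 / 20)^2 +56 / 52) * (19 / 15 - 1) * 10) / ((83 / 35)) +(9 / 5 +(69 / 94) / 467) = 707745066 / 118414855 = 5.98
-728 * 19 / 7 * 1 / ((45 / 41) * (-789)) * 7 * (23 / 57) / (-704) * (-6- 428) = 3.97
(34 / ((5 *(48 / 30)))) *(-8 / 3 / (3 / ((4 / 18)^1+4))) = -15.95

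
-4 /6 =-2 /3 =-0.67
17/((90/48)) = 136/15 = 9.07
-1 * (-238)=238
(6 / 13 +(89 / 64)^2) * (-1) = -127549 / 53248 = -2.40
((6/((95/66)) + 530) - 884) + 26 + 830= 48086/95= 506.17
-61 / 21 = -2.90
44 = 44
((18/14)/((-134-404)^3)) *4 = -9/272511526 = -0.00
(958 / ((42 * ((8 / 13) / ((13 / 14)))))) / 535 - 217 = -272974489 / 1258320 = -216.94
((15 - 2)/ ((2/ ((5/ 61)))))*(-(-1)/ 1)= 65/ 122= 0.53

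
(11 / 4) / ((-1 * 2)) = -11 / 8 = -1.38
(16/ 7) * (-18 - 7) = -400/ 7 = -57.14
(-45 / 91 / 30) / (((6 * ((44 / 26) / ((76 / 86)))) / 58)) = -551 / 6622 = -0.08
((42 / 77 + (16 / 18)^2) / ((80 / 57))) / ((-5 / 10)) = -2261 / 1188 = -1.90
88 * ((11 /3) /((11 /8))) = 704 /3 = 234.67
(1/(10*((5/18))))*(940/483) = 564/805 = 0.70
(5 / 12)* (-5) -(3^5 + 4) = -2989 / 12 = -249.08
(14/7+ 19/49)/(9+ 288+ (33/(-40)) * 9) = 40/4851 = 0.01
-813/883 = -0.92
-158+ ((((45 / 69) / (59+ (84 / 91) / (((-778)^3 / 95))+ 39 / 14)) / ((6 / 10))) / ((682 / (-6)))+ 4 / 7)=-572100726054094421 / 3634030077376391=-157.43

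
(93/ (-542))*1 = -93/ 542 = -0.17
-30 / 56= -15 / 28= -0.54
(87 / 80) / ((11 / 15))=261 / 176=1.48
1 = 1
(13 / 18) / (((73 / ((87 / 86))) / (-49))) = -18473 / 37668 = -0.49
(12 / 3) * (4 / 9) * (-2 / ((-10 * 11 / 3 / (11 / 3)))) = 16 / 45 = 0.36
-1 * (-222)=222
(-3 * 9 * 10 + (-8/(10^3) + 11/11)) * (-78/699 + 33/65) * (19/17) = -225454418/1893125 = -119.09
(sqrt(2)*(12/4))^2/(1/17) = 306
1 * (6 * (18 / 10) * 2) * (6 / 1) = 648 / 5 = 129.60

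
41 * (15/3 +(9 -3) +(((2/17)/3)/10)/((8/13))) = 451.26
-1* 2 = -2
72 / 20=18 / 5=3.60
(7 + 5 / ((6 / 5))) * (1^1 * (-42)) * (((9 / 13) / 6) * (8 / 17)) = -5628 / 221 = -25.47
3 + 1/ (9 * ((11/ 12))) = 103/ 33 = 3.12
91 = 91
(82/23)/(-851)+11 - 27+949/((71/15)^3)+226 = 1533792844303/7005392003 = 218.94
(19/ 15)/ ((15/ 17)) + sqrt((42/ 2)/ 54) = sqrt(14)/ 6 + 323/ 225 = 2.06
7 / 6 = 1.17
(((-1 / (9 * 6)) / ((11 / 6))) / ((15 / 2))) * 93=-62 / 495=-0.13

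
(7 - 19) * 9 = -108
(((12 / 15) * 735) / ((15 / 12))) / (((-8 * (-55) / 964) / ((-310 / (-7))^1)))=2510256 / 55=45641.02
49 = 49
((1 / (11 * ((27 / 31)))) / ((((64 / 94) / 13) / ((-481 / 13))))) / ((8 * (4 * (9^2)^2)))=-700817 / 1995383808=-0.00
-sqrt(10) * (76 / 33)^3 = -438976 * sqrt(10) / 35937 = -38.63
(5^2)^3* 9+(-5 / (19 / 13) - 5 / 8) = 140620.95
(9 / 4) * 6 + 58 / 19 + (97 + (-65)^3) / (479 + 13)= -2530649 / 4674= -541.43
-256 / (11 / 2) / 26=-256 / 143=-1.79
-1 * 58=-58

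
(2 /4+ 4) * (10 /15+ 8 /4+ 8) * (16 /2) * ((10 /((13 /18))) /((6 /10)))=115200 /13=8861.54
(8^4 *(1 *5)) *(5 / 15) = 20480 / 3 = 6826.67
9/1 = 9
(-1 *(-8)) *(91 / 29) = 25.10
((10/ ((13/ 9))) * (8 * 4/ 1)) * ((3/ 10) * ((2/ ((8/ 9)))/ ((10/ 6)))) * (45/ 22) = 26244/ 143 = 183.52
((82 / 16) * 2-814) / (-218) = 3215 / 872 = 3.69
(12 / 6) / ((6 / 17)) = 17 / 3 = 5.67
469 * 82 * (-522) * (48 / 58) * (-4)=66455424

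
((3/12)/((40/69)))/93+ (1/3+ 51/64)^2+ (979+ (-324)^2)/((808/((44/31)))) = 108152795191/577105920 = 187.41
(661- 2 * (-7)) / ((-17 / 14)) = -9450 / 17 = -555.88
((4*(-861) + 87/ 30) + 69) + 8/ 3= -101083/ 30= -3369.43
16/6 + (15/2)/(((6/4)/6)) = 98/3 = 32.67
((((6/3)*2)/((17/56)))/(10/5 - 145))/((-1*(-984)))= -28/299013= -0.00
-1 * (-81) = 81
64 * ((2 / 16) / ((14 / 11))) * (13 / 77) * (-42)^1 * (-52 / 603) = 5408 / 1407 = 3.84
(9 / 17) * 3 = 27 / 17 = 1.59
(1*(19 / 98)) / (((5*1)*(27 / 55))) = 209 / 2646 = 0.08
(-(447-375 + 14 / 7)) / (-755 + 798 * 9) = -74 / 6427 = -0.01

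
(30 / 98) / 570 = 1 / 1862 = 0.00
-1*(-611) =611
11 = 11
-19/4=-4.75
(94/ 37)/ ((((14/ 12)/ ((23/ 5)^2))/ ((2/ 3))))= 198904/ 6475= 30.72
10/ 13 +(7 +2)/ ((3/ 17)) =673/ 13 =51.77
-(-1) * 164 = 164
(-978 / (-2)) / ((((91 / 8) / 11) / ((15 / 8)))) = 80685 / 91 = 886.65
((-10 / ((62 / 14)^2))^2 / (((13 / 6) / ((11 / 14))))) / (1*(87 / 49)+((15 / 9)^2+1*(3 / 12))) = 1996671600 / 101724914629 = 0.02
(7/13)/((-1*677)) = -7/8801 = -0.00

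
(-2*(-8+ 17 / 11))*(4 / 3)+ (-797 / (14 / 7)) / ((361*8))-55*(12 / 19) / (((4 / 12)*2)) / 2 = -1711373 / 190608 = -8.98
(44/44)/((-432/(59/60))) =-59/25920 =-0.00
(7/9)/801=7/7209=0.00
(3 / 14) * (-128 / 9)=-64 / 21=-3.05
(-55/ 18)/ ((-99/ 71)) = 355/ 162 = 2.19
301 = 301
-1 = -1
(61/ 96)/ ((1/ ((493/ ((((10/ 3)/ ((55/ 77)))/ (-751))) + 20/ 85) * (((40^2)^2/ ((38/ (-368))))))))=8477414019520000/ 6783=1249803039882.06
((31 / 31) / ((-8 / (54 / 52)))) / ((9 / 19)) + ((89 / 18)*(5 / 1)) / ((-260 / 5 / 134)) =-119773 / 1872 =-63.98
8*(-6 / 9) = -16 / 3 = -5.33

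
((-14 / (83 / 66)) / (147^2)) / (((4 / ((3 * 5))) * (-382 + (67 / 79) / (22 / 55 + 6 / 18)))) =47795 / 9421900957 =0.00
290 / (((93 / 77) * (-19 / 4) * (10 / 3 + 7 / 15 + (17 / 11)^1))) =-350900 / 37107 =-9.46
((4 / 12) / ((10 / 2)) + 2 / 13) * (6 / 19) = 86 / 1235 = 0.07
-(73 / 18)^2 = -5329 / 324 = -16.45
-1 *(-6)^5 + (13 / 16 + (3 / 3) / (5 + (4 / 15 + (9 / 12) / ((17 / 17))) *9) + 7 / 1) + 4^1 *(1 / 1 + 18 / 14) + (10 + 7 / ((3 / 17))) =745745963 / 95088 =7842.69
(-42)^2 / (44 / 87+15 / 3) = 320.39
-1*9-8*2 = -25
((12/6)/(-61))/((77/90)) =-180/4697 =-0.04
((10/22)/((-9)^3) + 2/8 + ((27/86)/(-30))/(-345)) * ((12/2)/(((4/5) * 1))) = 49449833/26435970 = 1.87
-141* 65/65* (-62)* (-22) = -192324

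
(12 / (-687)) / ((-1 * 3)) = 4 / 687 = 0.01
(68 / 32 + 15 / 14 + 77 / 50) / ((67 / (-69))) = -457539 / 93800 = -4.88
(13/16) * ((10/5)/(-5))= -13/40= -0.32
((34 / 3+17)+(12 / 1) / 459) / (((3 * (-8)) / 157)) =-681223 / 3672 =-185.52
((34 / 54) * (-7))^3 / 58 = -1685159 / 1141614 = -1.48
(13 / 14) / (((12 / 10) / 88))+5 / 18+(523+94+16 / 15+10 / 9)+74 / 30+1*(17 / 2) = 220033 / 315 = 698.52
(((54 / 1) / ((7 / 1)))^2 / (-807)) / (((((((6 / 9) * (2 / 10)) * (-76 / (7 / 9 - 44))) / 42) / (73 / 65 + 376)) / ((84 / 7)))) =-27805684212 / 465101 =-59784.18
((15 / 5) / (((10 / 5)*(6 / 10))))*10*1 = 25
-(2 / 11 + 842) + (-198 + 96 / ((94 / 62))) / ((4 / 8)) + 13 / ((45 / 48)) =-8512484 / 7755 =-1097.68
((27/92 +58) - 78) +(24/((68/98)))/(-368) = -7742/391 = -19.80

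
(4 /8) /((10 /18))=9 /10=0.90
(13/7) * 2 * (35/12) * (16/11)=520/33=15.76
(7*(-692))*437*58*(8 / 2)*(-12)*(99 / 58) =10059166656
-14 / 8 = -1.75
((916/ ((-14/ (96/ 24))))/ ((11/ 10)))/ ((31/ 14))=-36640/ 341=-107.45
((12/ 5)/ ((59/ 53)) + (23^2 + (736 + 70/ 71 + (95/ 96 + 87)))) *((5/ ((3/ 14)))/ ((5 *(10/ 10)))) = 19087604137/ 3016080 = 6328.61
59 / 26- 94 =-2385 / 26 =-91.73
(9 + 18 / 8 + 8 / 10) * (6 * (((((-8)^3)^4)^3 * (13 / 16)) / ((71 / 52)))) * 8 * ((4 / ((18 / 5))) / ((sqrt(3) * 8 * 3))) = 3304329042988515538787790390512582656 * sqrt(3) / 1917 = 2985532492113486590291537000000000.00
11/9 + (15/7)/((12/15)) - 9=-1285/252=-5.10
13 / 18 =0.72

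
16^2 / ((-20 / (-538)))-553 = 31667 / 5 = 6333.40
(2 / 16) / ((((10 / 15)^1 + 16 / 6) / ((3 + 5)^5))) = 6144 / 5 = 1228.80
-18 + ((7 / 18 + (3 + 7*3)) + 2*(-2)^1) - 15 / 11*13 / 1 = -15.34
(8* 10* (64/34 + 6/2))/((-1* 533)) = -6640/9061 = -0.73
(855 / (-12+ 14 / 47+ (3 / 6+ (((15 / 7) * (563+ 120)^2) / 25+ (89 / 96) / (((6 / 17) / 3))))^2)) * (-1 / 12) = -151224192000 / 3394748932894504727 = -0.00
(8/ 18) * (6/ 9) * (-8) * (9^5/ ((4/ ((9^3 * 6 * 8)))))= -1224440064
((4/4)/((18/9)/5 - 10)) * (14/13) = -35/312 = -0.11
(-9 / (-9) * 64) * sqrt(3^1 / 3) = 64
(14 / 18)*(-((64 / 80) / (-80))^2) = -7 / 90000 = -0.00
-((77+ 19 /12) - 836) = 9089 /12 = 757.42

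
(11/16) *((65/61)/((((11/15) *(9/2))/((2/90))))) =65/13176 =0.00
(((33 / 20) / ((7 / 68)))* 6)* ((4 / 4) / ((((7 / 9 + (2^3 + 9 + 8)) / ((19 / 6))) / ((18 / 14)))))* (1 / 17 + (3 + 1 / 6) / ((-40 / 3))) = -12341241 / 4547200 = -2.71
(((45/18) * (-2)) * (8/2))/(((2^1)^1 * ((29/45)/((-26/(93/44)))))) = 171600/899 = 190.88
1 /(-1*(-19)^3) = 1 /6859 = 0.00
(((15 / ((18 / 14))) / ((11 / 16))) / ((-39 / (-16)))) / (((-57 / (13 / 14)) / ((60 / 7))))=-12800 / 13167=-0.97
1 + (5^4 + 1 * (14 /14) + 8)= 635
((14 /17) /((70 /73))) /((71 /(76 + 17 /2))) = 12337 /12070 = 1.02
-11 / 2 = -5.50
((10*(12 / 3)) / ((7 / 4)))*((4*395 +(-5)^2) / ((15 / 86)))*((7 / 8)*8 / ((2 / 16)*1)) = 11778560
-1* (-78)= 78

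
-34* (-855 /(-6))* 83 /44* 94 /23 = -18900345 /506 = -37352.46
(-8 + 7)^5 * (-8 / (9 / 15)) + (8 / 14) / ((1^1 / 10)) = 400 / 21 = 19.05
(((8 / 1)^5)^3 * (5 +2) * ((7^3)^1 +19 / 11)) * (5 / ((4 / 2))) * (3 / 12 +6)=14592718323843072000 / 11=1326610756713006545.45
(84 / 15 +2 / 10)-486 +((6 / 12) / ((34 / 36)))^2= -693484 / 1445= -479.92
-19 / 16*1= -1.19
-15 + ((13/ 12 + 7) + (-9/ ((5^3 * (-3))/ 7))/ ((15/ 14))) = -50699/ 7500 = -6.76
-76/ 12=-6.33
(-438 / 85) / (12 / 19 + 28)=-0.18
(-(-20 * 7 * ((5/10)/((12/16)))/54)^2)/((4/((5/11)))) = -24500/72171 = -0.34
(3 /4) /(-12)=-1 /16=-0.06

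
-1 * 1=-1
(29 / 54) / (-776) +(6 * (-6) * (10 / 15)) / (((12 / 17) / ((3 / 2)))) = -2137133 / 41904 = -51.00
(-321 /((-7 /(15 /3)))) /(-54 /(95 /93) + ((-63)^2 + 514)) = 152475 /2946041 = 0.05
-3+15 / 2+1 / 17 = 155 / 34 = 4.56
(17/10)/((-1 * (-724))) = 0.00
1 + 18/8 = 13/4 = 3.25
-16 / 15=-1.07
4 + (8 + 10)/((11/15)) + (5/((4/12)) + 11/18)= 44.16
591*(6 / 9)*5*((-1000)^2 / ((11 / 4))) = 7880000000 / 11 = 716363636.36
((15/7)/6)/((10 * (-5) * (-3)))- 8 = -3359/420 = -8.00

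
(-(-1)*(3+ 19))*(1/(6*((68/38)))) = 209/102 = 2.05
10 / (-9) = -10 / 9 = -1.11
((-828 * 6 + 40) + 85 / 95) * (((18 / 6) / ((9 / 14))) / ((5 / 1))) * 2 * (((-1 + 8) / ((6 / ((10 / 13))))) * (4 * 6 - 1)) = -189840.94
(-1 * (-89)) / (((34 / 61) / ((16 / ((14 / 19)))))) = 412604 / 119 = 3467.26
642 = 642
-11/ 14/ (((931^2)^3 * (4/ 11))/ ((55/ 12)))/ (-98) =6655/ 42883817056696069398336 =0.00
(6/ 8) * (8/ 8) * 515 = 1545/ 4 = 386.25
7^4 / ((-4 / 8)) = -4802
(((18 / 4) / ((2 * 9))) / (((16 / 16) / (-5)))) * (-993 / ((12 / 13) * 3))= 21515 / 48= 448.23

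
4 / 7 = 0.57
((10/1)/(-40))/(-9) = 1/36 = 0.03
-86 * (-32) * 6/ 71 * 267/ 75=1469568/ 1775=827.93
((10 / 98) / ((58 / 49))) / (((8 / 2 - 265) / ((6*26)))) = -130 / 2523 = -0.05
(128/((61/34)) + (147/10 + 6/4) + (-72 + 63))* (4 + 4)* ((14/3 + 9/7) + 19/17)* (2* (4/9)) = 3869756416/979965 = 3948.87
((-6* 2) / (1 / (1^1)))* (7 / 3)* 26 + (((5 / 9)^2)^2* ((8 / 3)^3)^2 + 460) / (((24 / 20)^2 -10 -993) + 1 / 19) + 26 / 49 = -20290402348684471 / 27872852289849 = -727.96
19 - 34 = -15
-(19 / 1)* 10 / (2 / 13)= -1235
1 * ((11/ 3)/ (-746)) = -11/ 2238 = -0.00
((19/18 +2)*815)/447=5.57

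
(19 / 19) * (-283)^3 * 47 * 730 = -777642565970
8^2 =64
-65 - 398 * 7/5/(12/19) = -28417/30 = -947.23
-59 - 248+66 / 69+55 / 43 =-304.76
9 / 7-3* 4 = -75 / 7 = -10.71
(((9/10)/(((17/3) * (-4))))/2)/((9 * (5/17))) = -3/400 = -0.01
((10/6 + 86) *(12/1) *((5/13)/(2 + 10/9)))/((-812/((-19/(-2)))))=-224865/147784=-1.52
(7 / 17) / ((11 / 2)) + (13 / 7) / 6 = 3019 / 7854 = 0.38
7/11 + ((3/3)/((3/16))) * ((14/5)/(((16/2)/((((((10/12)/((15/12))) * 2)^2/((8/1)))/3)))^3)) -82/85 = -36254777/110421630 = -0.33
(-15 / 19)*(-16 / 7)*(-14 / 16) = -30 / 19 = -1.58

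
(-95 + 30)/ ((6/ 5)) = -325/ 6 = -54.17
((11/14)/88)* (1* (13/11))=13/1232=0.01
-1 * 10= -10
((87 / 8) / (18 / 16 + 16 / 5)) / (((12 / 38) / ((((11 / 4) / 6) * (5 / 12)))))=1.52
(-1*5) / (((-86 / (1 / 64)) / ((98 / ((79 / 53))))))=12985 / 217408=0.06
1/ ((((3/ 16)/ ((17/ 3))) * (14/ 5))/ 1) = 680/ 63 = 10.79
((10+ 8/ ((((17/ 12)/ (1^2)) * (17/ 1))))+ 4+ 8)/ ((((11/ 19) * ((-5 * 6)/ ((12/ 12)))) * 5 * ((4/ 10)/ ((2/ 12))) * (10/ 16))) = -0.17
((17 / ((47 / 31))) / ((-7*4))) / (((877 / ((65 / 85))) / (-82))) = 16523 / 577066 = 0.03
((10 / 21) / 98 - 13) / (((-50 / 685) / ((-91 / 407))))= -11907766 / 299145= -39.81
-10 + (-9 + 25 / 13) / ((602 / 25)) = -10.29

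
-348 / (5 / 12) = -4176 / 5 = -835.20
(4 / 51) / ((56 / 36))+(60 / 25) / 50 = 1464 / 14875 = 0.10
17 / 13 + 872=11353 / 13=873.31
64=64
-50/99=-0.51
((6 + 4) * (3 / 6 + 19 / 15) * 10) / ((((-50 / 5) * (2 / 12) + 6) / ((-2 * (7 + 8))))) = -15900 / 13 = -1223.08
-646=-646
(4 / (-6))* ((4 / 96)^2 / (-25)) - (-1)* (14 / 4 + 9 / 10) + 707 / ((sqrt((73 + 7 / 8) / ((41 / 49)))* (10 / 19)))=95041 / 21600 + 1919* sqrt(48462) / 2955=147.36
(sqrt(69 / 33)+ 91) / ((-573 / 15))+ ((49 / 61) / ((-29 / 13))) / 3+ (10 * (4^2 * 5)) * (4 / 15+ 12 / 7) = 11226858656 / 7095459 - 5 * sqrt(253) / 2101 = 1582.22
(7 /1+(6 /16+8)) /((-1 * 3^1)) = -41 /8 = -5.12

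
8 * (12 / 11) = 96 / 11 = 8.73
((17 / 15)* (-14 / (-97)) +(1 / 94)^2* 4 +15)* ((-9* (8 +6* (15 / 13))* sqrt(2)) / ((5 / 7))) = -2047022124* sqrt(2) / 717925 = -4032.35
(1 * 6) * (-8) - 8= -56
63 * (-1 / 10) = -63 / 10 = -6.30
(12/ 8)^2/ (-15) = -3/ 20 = -0.15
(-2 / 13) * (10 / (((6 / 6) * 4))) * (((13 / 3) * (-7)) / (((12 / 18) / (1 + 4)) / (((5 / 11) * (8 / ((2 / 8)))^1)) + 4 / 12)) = 14000 / 411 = 34.06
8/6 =4/3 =1.33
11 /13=0.85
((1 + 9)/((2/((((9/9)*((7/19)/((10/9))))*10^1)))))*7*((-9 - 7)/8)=-232.11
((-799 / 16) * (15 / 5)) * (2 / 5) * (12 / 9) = -799 / 10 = -79.90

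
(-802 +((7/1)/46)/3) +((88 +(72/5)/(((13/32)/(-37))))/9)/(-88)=-800.40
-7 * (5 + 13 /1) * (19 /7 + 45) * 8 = -48096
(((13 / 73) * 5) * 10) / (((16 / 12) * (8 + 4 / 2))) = 195 / 292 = 0.67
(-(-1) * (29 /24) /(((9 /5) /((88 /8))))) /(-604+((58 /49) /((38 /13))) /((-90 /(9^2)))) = -7424725 /607676364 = -0.01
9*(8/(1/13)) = 936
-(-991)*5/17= 4955/17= 291.47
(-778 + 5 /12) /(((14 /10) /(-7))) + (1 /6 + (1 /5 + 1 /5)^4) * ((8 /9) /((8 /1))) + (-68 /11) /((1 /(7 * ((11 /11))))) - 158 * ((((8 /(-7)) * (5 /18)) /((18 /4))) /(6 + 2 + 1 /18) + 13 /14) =3699.33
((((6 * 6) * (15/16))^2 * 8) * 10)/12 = 30375/4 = 7593.75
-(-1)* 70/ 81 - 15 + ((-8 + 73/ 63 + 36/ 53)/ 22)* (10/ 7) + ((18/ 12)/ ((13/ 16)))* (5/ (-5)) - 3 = -583033571/ 30081051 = -19.38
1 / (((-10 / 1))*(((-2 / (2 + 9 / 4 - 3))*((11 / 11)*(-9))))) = -1 / 144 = -0.01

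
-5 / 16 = -0.31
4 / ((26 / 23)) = 46 / 13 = 3.54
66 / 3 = 22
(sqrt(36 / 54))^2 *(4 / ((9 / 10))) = 80 / 27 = 2.96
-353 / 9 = -39.22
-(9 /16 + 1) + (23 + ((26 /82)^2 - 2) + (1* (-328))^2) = 2894104759 /26896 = 107603.54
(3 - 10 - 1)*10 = -80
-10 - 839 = -849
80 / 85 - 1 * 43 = -715 / 17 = -42.06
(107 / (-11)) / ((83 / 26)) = -2782 / 913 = -3.05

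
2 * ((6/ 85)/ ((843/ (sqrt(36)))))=24/ 23885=0.00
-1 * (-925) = 925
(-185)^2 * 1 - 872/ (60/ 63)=166547/ 5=33309.40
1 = 1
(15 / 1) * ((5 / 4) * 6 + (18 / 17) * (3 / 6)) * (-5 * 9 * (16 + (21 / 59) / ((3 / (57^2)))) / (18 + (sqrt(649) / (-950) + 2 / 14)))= -120110.86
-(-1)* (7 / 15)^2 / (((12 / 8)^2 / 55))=2156 / 405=5.32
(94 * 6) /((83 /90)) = 50760 /83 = 611.57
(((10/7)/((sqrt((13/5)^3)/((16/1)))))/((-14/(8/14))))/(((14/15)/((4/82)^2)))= -48000 * sqrt(65)/682097689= -0.00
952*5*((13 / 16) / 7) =1105 / 2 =552.50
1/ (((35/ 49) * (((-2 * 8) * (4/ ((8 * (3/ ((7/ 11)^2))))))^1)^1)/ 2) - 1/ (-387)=-140341/ 54180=-2.59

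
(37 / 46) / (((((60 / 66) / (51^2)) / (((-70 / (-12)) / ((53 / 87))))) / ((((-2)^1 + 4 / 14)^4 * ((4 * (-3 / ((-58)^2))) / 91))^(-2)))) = 806208525175445891407909 / 4193181499392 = 192266546366.37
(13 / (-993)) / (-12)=13 / 11916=0.00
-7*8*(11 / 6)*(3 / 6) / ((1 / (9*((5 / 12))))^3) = -86625 / 32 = -2707.03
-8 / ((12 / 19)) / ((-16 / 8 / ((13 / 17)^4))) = 542659 / 250563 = 2.17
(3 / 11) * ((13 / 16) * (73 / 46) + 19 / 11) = 73269 / 89056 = 0.82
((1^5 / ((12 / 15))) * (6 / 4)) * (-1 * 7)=-105 / 8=-13.12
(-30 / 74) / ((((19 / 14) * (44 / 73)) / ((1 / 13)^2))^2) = -3916815 / 184640810068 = -0.00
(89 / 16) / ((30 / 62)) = 2759 / 240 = 11.50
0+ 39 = 39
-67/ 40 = -1.68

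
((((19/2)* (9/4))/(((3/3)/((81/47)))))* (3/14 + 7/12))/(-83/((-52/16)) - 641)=-0.05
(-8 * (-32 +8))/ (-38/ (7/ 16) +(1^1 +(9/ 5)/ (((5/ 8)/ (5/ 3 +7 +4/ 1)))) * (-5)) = -0.70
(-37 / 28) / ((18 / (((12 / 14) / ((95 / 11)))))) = -407 / 55860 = -0.01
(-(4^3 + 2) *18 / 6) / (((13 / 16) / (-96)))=23394.46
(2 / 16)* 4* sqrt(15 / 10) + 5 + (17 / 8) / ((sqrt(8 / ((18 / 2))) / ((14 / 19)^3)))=6.51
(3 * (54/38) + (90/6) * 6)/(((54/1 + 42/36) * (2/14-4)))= -2786/6289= -0.44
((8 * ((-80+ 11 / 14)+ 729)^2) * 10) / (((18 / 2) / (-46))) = -76134976280 / 441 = -172641669.57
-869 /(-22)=79 /2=39.50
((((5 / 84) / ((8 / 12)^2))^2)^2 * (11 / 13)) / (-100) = -22275 / 8182300672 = -0.00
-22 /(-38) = 11 /19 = 0.58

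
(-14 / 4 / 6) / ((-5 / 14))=49 / 30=1.63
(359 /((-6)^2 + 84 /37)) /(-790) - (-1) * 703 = 786390637 /1118640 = 702.99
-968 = -968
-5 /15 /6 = -1 /18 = -0.06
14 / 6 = 7 / 3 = 2.33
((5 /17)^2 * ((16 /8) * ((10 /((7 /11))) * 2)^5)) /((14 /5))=64420400000000 /34000561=1894686.38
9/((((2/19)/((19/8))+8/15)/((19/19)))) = 48735/3128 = 15.58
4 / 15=0.27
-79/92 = -0.86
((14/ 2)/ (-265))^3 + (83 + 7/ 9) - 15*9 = -8579040212/ 167486625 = -51.22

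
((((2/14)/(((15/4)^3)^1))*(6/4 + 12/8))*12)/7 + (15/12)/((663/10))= 88759/2707250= 0.03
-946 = -946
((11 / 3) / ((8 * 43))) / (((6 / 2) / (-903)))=-77 / 24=-3.21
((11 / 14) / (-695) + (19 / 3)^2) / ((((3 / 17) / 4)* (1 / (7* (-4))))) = -25456.47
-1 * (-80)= 80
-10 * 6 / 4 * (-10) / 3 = 50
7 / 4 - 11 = -37 / 4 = -9.25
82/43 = 1.91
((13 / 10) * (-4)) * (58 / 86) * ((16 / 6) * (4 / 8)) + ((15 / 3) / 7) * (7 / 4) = -8839 / 2580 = -3.43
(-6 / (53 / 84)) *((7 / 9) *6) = -2352 / 53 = -44.38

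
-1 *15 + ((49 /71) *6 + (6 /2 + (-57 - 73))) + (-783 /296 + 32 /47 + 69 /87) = -139.03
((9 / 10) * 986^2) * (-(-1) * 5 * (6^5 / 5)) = 34019082432 / 5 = 6803816486.40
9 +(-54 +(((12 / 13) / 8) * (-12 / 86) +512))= 261044 / 559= 466.98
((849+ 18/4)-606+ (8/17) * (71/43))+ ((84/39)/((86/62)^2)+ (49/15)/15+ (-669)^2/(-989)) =-858231458659/4229310150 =-202.92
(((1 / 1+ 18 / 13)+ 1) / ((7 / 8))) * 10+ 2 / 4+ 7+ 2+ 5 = 9679 / 182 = 53.18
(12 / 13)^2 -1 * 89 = -14897 / 169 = -88.15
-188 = -188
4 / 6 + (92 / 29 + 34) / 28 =347 / 174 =1.99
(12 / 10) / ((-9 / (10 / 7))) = -4 / 21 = -0.19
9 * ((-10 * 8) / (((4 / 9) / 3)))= -4860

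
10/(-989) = -10/989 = -0.01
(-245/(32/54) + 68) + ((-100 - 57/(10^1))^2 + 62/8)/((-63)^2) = -342.62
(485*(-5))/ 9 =-2425/ 9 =-269.44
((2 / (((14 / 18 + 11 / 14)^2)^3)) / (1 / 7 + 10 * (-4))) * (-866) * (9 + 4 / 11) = 555218481070487808 / 19932039353412989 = 27.86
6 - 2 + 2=6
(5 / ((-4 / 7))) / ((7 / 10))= -12.50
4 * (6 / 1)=24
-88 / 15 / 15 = -88 / 225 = -0.39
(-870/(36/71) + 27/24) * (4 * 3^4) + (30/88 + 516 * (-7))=-24603795/44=-559177.16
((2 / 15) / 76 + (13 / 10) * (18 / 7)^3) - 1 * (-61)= 83.11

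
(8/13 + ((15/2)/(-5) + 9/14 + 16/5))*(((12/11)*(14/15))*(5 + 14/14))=64608/3575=18.07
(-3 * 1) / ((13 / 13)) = -3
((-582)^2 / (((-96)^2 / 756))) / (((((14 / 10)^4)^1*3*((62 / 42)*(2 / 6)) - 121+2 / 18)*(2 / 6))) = -30008829375 / 41478464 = -723.48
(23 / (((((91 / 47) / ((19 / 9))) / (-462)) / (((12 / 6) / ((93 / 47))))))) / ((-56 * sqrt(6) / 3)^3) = 10618663 * sqrt(6) / 212319744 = 0.12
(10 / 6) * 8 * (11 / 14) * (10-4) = 440 / 7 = 62.86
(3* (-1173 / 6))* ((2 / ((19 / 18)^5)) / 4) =-554115816 / 2476099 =-223.79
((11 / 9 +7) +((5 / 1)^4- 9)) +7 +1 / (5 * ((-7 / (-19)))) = 199006 / 315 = 631.77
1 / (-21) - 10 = -211 / 21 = -10.05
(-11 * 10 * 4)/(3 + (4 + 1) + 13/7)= -3080/69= -44.64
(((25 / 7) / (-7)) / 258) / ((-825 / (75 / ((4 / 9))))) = 75 / 185416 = 0.00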